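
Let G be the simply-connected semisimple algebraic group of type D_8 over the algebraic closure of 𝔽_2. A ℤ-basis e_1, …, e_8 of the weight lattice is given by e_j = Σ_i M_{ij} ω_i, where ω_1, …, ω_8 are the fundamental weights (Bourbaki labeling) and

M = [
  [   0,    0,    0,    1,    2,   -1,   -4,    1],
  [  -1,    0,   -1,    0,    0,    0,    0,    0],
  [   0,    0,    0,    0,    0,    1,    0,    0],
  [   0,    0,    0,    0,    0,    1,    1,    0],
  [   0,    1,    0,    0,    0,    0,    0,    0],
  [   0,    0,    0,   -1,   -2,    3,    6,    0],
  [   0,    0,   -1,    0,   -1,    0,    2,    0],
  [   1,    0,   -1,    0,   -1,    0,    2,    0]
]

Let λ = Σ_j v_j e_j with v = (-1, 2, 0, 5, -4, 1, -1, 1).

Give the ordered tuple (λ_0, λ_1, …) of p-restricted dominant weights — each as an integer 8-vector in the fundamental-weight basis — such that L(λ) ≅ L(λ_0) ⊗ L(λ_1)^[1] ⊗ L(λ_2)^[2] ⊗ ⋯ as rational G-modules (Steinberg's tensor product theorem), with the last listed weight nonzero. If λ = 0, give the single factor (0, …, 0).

Compute c_i = Σ_j M_{ij} v_j with v = (-1, 2, 0, 5, -4, 1, -1, 1):
  c_1 = 0*-1 + 0*2 + 0*0 + 1*5 + 2*-4 + -1*1 + -4*-1 + 1*1 = 1
  c_2 = -1*-1 + 0*2 + -1*0 + 0*5 + 0*-4 + 0*1 + 0*-1 + 0*1 = 1
  c_3 = 0*-1 + 0*2 + 0*0 + 0*5 + 0*-4 + 1*1 + 0*-1 + 0*1 = 1
  c_4 = 0*-1 + 0*2 + 0*0 + 0*5 + 0*-4 + 1*1 + 1*-1 + 0*1 = 0
  c_5 = 0*-1 + 1*2 + 0*0 + 0*5 + 0*-4 + 0*1 + 0*-1 + 0*1 = 2
  c_6 = 0*-1 + 0*2 + 0*0 + -1*5 + -2*-4 + 3*1 + 6*-1 + 0*1 = 0
  c_7 = 0*-1 + 0*2 + -1*0 + 0*5 + -1*-4 + 0*1 + 2*-1 + 0*1 = 2
  c_8 = 1*-1 + 0*2 + -1*0 + 0*5 + -1*-4 + 0*1 + 2*-1 + 0*1 = 1
Writing each c_i in base p = 2:
  c_1 = 1 = 1·2^0
  c_2 = 1 = 1·2^0
  c_3 = 1 = 1·2^0
  c_4 = 0
  c_5 = 2 = 0·2^0 + 1·2^1
  c_6 = 0
  c_7 = 2 = 0·2^0 + 1·2^1
  c_8 = 1 = 1·2^0
λ_0 = (1, 1, 1, 0, 0, 0, 0, 1)
λ_1 = (0, 0, 0, 0, 1, 0, 1, 0)

((1, 1, 1, 0, 0, 0, 0, 1), (0, 0, 0, 0, 1, 0, 1, 0))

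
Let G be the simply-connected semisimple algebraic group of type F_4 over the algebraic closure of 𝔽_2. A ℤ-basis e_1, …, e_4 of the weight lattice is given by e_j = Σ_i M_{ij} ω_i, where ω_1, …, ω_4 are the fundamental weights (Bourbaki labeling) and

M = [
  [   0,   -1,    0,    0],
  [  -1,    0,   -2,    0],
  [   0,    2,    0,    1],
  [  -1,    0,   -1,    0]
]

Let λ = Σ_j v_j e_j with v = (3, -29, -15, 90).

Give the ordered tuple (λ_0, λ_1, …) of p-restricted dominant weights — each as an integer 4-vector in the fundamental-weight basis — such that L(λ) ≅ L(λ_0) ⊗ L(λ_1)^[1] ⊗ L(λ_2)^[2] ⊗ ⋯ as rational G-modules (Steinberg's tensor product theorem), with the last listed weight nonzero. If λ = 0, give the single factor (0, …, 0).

((1, 1, 0, 0), (0, 1, 0, 0), (1, 0, 0, 1), (1, 1, 0, 1), (1, 1, 0, 0), (0, 0, 1, 0))

Compute c_i = Σ_j M_{ij} v_j with v = (3, -29, -15, 90):
  c_1 = (0)·(3) + (-1)·(-29) + (0)·(-15) + (0)·(90) = 29
  c_2 = (-1)·(3) + (0)·(-29) + (-2)·(-15) + (0)·(90) = 27
  c_3 = (0)·(3) + (2)·(-29) + (0)·(-15) + (1)·(90) = 32
  c_4 = (-1)·(3) + (0)·(-29) + (-1)·(-15) + (0)·(90) = 12
Base-2 expansion of each c_i:
  c_1 = 29 = 1·2^0 + 0·2^1 + 1·2^2 + 1·2^3 + 1·2^4
  c_2 = 27 = 1·2^0 + 1·2^1 + 0·2^2 + 1·2^3 + 1·2^4
  c_3 = 32 = 0·2^0 + 0·2^1 + 0·2^2 + 0·2^3 + 0·2^4 + 1·2^5
  c_4 = 12 = 0·2^0 + 0·2^1 + 1·2^2 + 1·2^3
λ_0 = (1, 1, 0, 0)
λ_1 = (0, 1, 0, 0)
λ_2 = (1, 0, 0, 1)
λ_3 = (1, 1, 0, 1)
λ_4 = (1, 1, 0, 0)
λ_5 = (0, 0, 1, 0)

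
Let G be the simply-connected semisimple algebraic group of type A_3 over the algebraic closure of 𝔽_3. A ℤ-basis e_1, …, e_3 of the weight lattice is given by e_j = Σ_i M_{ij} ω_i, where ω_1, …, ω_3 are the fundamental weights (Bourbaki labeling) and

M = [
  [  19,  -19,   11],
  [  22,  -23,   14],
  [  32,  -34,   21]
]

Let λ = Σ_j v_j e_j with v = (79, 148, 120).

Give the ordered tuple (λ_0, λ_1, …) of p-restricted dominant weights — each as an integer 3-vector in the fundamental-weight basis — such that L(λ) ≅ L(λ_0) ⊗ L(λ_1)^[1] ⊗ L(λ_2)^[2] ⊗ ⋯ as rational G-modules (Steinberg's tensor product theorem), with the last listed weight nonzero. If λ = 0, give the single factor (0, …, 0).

In the fundamental-weight basis, λ has coordinates c = M·v (v = (79, 148, 120)):
  c_1 = (19)·(79) + (-19)·(148) + (11)·(120) = 9
  c_2 = (22)·(79) + (-23)·(148) + (14)·(120) = 14
  c_3 = (32)·(79) + (-34)·(148) + (21)·(120) = 16
Base-3 expansion of each c_i:
  c_1 = 9 = 0·3^0 + 0·3^1 + 1·3^2
  c_2 = 14 = 2·3^0 + 1·3^1 + 1·3^2
  c_3 = 16 = 1·3^0 + 2·3^1 + 1·3^2
Factor λ_0 = (0, 2, 1)
Factor λ_1 = (0, 1, 2)
Factor λ_2 = (1, 1, 1)

((0, 2, 1), (0, 1, 2), (1, 1, 1))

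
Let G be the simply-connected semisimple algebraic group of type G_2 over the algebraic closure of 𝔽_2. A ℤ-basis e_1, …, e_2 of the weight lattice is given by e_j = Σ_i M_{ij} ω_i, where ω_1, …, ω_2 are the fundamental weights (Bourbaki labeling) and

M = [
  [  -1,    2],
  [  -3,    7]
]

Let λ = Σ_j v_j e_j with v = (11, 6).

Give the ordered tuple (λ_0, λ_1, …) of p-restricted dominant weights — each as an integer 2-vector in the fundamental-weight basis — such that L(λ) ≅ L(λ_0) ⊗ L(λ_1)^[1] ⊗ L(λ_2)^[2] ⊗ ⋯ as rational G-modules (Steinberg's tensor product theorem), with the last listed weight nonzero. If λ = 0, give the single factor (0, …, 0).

((1, 1), (0, 0), (0, 0), (0, 1))

ω-coordinates c = M·v, v = (11, 6):
  c_1 = (-1)·(11) + 2·6 = 1
  c_2 = (-3)·(11) + 7·6 = 9
Expand coordinatewise in base 2:
  c_1 = 1 = 1·2^0
  c_2 = 9 = 1·2^0 + 0·2^1 + 0·2^2 + 1·2^3
Factor λ_0 = (1, 1)
Factor λ_1 = (0, 0)
Factor λ_2 = (0, 0)
Factor λ_3 = (0, 1)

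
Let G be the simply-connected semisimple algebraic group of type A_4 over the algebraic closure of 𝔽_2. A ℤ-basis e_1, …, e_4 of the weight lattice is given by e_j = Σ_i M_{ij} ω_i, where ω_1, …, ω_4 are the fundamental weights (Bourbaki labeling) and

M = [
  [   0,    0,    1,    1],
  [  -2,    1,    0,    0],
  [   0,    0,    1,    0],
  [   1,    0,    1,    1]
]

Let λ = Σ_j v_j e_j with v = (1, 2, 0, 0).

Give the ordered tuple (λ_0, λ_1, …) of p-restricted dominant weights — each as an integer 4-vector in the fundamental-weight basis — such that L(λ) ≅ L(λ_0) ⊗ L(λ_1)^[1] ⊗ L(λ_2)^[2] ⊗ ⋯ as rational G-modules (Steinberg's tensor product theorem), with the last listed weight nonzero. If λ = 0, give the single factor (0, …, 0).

((0, 0, 0, 1),)

Compute c_i = Σ_j M_{ij} v_j with v = (1, 2, 0, 0):
  c_1 = 0*1 + 0*2 + 1*0 + 1*0 = 0
  c_2 = -2*1 + 1*2 + 0*0 + 0*0 = 0
  c_3 = 0*1 + 0*2 + 1*0 + 0*0 = 0
  c_4 = 1*1 + 0*2 + 1*0 + 1*0 = 1
Expand coordinatewise in base 2:
  c_1 = 0
  c_2 = 0
  c_3 = 0
  c_4 = 1 = 1·2^0
λ_0 = (0, 0, 0, 1)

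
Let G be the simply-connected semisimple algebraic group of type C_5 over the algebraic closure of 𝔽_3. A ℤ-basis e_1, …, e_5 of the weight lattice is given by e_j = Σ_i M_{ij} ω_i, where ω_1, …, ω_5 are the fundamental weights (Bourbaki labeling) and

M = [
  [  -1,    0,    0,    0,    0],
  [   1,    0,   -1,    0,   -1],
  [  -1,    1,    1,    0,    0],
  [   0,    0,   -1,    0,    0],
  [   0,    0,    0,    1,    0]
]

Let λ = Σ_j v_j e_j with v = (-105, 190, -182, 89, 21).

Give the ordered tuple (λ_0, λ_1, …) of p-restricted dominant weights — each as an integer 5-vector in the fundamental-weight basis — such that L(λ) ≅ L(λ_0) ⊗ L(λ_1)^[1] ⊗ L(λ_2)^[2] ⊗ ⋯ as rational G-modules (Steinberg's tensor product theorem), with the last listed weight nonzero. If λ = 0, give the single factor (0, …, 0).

Converting to the ω-basis (c_i = row i of M dotted with v = (-105, 190, -182, 89, 21)):
  c_1 = (-1)·(-105) + (0)·(190) + (0)·(-182) + (0)·(89) + (0)·(21) = 105
  c_2 = (1)·(-105) + (0)·(190) + (-1)·(-182) + (0)·(89) + (-1)·(21) = 56
  c_3 = (-1)·(-105) + (1)·(190) + (1)·(-182) + (0)·(89) + (0)·(21) = 113
  c_4 = (0)·(-105) + (0)·(190) + (-1)·(-182) + (0)·(89) + (0)·(21) = 182
  c_5 = (0)·(-105) + (0)·(190) + (0)·(-182) + (1)·(89) + (0)·(21) = 89
Base-3 expansion of each c_i:
  c_1 = 105 = 0·3^0 + 2·3^1 + 2·3^2 + 0·3^3 + 1·3^4
  c_2 = 56 = 2·3^0 + 0·3^1 + 0·3^2 + 2·3^3
  c_3 = 113 = 2·3^0 + 1·3^1 + 0·3^2 + 1·3^3 + 1·3^4
  c_4 = 182 = 2·3^0 + 0·3^1 + 2·3^2 + 0·3^3 + 2·3^4
  c_5 = 89 = 2·3^0 + 2·3^1 + 0·3^2 + 0·3^3 + 1·3^4
Factor λ_0 = (0, 2, 2, 2, 2)
Factor λ_1 = (2, 0, 1, 0, 2)
Factor λ_2 = (2, 0, 0, 2, 0)
Factor λ_3 = (0, 2, 1, 0, 0)
Factor λ_4 = (1, 0, 1, 2, 1)

((0, 2, 2, 2, 2), (2, 0, 1, 0, 2), (2, 0, 0, 2, 0), (0, 2, 1, 0, 0), (1, 0, 1, 2, 1))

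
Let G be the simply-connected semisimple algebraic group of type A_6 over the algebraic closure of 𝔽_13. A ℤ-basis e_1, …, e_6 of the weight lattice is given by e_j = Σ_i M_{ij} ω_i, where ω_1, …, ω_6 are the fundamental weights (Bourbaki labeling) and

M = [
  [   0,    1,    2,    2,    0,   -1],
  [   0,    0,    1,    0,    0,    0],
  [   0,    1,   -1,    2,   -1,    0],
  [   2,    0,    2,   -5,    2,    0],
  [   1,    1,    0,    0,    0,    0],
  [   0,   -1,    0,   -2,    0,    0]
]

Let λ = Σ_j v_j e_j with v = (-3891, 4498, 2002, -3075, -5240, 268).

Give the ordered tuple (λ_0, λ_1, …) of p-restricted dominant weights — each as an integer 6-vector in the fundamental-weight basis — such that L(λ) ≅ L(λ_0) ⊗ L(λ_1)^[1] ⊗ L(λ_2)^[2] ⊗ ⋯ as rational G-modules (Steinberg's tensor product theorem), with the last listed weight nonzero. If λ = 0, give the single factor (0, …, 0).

Compute c_i = Σ_j M_{ij} v_j with v = (-3891, 4498, 2002, -3075, -5240, 268):
  c_1 = 0*-3891 + 1*4498 + 2*2002 + 2*-3075 + 0*-5240 + -1*268 = 2084
  c_2 = 0*-3891 + 0*4498 + 1*2002 + 0*-3075 + 0*-5240 + 0*268 = 2002
  c_3 = 0*-3891 + 1*4498 + -1*2002 + 2*-3075 + -1*-5240 + 0*268 = 1586
  c_4 = 2*-3891 + 0*4498 + 2*2002 + -5*-3075 + 2*-5240 + 0*268 = 1117
  c_5 = 1*-3891 + 1*4498 + 0*2002 + 0*-3075 + 0*-5240 + 0*268 = 607
  c_6 = 0*-3891 + -1*4498 + 0*2002 + -2*-3075 + 0*-5240 + 0*268 = 1652
p = 13; digits c_i = Σ_j d_{ij}·13^j, 0 ≤ d_{ij} < 13:
  c_1 = 2084 = 4·13^0 + 4·13^1 + 12·13^2
  c_2 = 2002 = 0·13^0 + 11·13^1 + 11·13^2
  c_3 = 1586 = 0·13^0 + 5·13^1 + 9·13^2
  c_4 = 1117 = 12·13^0 + 7·13^1 + 6·13^2
  c_5 = 607 = 9·13^0 + 7·13^1 + 3·13^2
  c_6 = 1652 = 1·13^0 + 10·13^1 + 9·13^2
Factor λ_0 = (4, 0, 0, 12, 9, 1)
Factor λ_1 = (4, 11, 5, 7, 7, 10)
Factor λ_2 = (12, 11, 9, 6, 3, 9)

((4, 0, 0, 12, 9, 1), (4, 11, 5, 7, 7, 10), (12, 11, 9, 6, 3, 9))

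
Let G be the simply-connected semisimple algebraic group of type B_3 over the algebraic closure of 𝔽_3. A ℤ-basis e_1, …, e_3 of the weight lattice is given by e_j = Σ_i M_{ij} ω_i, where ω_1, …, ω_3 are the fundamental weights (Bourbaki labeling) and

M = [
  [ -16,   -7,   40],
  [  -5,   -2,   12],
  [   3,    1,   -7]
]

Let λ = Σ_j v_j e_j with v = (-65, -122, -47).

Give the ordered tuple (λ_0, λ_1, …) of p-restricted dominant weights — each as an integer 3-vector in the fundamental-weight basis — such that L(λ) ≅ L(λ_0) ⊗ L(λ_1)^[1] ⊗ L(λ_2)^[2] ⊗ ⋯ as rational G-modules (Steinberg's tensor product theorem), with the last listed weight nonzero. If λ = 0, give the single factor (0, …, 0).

In the fundamental-weight basis, λ has coordinates c = M·v (v = (-65, -122, -47)):
  c_1 = (-16)·(-65) + (-7)·(-122) + (40)·(-47) = 14
  c_2 = (-5)·(-65) + (-2)·(-122) + (12)·(-47) = 5
  c_3 = (3)·(-65) + (1)·(-122) + (-7)·(-47) = 12
Writing each c_i in base p = 3:
  c_1 = 14 = 2·3^0 + 1·3^1 + 1·3^2
  c_2 = 5 = 2·3^0 + 1·3^1
  c_3 = 12 = 0·3^0 + 1·3^1 + 1·3^2
λ_0 = (2, 2, 0)
λ_1 = (1, 1, 1)
λ_2 = (1, 0, 1)

((2, 2, 0), (1, 1, 1), (1, 0, 1))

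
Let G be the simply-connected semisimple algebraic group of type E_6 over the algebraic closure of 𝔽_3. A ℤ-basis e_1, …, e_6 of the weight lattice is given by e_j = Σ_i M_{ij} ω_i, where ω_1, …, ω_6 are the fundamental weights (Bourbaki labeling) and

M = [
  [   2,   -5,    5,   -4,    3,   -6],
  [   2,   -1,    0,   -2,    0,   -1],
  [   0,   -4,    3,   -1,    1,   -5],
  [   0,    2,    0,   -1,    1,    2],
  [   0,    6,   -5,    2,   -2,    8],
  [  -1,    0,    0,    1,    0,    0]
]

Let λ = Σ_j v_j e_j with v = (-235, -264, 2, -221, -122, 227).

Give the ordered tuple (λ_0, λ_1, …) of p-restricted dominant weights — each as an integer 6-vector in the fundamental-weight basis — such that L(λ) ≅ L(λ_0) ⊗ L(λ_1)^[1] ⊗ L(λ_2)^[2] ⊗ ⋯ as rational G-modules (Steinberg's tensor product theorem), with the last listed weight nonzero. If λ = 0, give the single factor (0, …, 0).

Compute c_i = Σ_j M_{ij} v_j with v = (-235, -264, 2, -221, -122, 227):
  c_1 = (2)·(-235) + (-5)·(-264) + 5·2 + (-4)·(-221) + (3)·(-122) + (-6)·(227) = 16
  c_2 = (2)·(-235) + (-1)·(-264) + 0·2 + (-2)·(-221) + (0)·(-122) + (-1)·(227) = 9
  c_3 = (0)·(-235) + (-4)·(-264) + 3·2 + (-1)·(-221) + (1)·(-122) + (-5)·(227) = 26
  c_4 = (0)·(-235) + (2)·(-264) + 0·2 + (-1)·(-221) + (1)·(-122) + 2·227 = 25
  c_5 = (0)·(-235) + (6)·(-264) + (-5)·(2) + (2)·(-221) + (-2)·(-122) + 8·227 = 24
  c_6 = (-1)·(-235) + (0)·(-264) + 0·2 + (1)·(-221) + (0)·(-122) + 0·227 = 14
p = 3; digits c_i = Σ_j d_{ij}·3^j, 0 ≤ d_{ij} < 3:
  c_1 = 16 = 1·3^0 + 2·3^1 + 1·3^2
  c_2 = 9 = 0·3^0 + 0·3^1 + 1·3^2
  c_3 = 26 = 2·3^0 + 2·3^1 + 2·3^2
  c_4 = 25 = 1·3^0 + 2·3^1 + 2·3^2
  c_5 = 24 = 0·3^0 + 2·3^1 + 2·3^2
  c_6 = 14 = 2·3^0 + 1·3^1 + 1·3^2
p-restricted factor λ_0 = (1, 0, 2, 1, 0, 2)
p-restricted factor λ_1 = (2, 0, 2, 2, 2, 1)
p-restricted factor λ_2 = (1, 1, 2, 2, 2, 1)

((1, 0, 2, 1, 0, 2), (2, 0, 2, 2, 2, 1), (1, 1, 2, 2, 2, 1))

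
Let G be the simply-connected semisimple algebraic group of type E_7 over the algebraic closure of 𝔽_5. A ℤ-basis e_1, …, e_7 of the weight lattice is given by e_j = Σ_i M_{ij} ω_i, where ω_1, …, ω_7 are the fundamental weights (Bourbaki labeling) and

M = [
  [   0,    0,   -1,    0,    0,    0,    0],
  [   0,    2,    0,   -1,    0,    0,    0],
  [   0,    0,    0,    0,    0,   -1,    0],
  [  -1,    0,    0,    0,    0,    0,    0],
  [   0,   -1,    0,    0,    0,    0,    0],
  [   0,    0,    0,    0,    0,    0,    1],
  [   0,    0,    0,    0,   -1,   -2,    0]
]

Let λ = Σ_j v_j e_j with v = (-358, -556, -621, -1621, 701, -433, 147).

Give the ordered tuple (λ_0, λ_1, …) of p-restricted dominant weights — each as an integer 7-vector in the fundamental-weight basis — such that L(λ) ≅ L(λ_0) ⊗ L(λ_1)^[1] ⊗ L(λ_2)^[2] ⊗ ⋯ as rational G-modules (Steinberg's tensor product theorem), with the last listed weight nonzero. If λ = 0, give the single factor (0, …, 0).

ω-coordinates c = M·v, v = (-358, -556, -621, -1621, 701, -433, 147):
  c_1 = 0*-358 + 0*-556 + -1*-621 + 0*-1621 + 0*701 + 0*-433 + 0*147 = 621
  c_2 = 0*-358 + 2*-556 + 0*-621 + -1*-1621 + 0*701 + 0*-433 + 0*147 = 509
  c_3 = 0*-358 + 0*-556 + 0*-621 + 0*-1621 + 0*701 + -1*-433 + 0*147 = 433
  c_4 = -1*-358 + 0*-556 + 0*-621 + 0*-1621 + 0*701 + 0*-433 + 0*147 = 358
  c_5 = 0*-358 + -1*-556 + 0*-621 + 0*-1621 + 0*701 + 0*-433 + 0*147 = 556
  c_6 = 0*-358 + 0*-556 + 0*-621 + 0*-1621 + 0*701 + 0*-433 + 1*147 = 147
  c_7 = 0*-358 + 0*-556 + 0*-621 + 0*-1621 + -1*701 + -2*-433 + 0*147 = 165
Writing each c_i in base p = 5:
  c_1 = 621 = 1·5^0 + 4·5^1 + 4·5^2 + 4·5^3
  c_2 = 509 = 4·5^0 + 1·5^1 + 0·5^2 + 4·5^3
  c_3 = 433 = 3·5^0 + 1·5^1 + 2·5^2 + 3·5^3
  c_4 = 358 = 3·5^0 + 1·5^1 + 4·5^2 + 2·5^3
  c_5 = 556 = 1·5^0 + 1·5^1 + 2·5^2 + 4·5^3
  c_6 = 147 = 2·5^0 + 4·5^1 + 0·5^2 + 1·5^3
  c_7 = 165 = 0·5^0 + 3·5^1 + 1·5^2 + 1·5^3
λ_0 = (1, 4, 3, 3, 1, 2, 0)
λ_1 = (4, 1, 1, 1, 1, 4, 3)
λ_2 = (4, 0, 2, 4, 2, 0, 1)
λ_3 = (4, 4, 3, 2, 4, 1, 1)

((1, 4, 3, 3, 1, 2, 0), (4, 1, 1, 1, 1, 4, 3), (4, 0, 2, 4, 2, 0, 1), (4, 4, 3, 2, 4, 1, 1))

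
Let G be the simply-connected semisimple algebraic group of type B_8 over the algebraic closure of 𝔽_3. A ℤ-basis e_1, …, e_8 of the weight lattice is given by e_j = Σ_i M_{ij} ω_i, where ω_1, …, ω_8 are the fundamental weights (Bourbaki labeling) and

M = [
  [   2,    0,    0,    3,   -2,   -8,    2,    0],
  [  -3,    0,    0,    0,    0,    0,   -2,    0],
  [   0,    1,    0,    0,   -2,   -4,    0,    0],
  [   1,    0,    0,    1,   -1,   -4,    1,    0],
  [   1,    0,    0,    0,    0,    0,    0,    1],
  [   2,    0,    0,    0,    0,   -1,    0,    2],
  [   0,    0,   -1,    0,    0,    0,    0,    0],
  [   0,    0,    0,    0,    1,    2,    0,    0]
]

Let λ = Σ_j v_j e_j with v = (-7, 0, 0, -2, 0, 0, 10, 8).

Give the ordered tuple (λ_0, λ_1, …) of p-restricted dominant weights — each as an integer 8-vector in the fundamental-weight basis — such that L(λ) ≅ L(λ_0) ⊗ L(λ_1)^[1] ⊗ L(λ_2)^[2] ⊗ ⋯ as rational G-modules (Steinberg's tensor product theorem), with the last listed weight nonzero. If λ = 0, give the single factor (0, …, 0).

Converting to the ω-basis (c_i = row i of M dotted with v = (-7, 0, 0, -2, 0, 0, 10, 8)):
  c_1 = (2)·(-7) + (0)·(0) + (0)·(0) + (3)·(-2) + (-2)·(0) + (-8)·(0) + (2)·(10) + (0)·(8) = 0
  c_2 = (-3)·(-7) + (0)·(0) + (0)·(0) + (0)·(-2) + (0)·(0) + (0)·(0) + (-2)·(10) + (0)·(8) = 1
  c_3 = (0)·(-7) + (1)·(0) + (0)·(0) + (0)·(-2) + (-2)·(0) + (-4)·(0) + (0)·(10) + (0)·(8) = 0
  c_4 = (1)·(-7) + (0)·(0) + (0)·(0) + (1)·(-2) + (-1)·(0) + (-4)·(0) + (1)·(10) + (0)·(8) = 1
  c_5 = (1)·(-7) + (0)·(0) + (0)·(0) + (0)·(-2) + (0)·(0) + (0)·(0) + (0)·(10) + (1)·(8) = 1
  c_6 = (2)·(-7) + (0)·(0) + (0)·(0) + (0)·(-2) + (0)·(0) + (-1)·(0) + (0)·(10) + (2)·(8) = 2
  c_7 = (0)·(-7) + (0)·(0) + (-1)·(0) + (0)·(-2) + (0)·(0) + (0)·(0) + (0)·(10) + (0)·(8) = 0
  c_8 = (0)·(-7) + (0)·(0) + (0)·(0) + (0)·(-2) + (1)·(0) + (2)·(0) + (0)·(10) + (0)·(8) = 0
p = 3; digits c_i = Σ_j d_{ij}·3^j, 0 ≤ d_{ij} < 3:
  c_1 = 0
  c_2 = 1 = 1·3^0
  c_3 = 0
  c_4 = 1 = 1·3^0
  c_5 = 1 = 1·3^0
  c_6 = 2 = 2·3^0
  c_7 = 0
  c_8 = 0
λ_0 = (0, 1, 0, 1, 1, 2, 0, 0)

((0, 1, 0, 1, 1, 2, 0, 0),)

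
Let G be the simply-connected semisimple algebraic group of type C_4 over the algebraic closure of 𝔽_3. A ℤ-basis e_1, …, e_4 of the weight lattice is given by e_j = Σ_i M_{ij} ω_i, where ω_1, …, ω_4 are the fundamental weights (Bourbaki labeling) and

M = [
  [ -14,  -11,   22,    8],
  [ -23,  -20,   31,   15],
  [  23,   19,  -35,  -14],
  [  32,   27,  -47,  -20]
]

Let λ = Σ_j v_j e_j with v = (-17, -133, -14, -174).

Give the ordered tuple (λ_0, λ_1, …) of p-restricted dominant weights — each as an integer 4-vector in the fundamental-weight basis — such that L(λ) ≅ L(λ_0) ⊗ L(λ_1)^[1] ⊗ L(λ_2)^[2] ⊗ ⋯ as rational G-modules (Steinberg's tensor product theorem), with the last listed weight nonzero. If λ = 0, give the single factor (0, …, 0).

Converting to the ω-basis (c_i = row i of M dotted with v = (-17, -133, -14, -174)):
  c_1 = (-14)·(-17) + (-11)·(-133) + (22)·(-14) + (8)·(-174) = 1
  c_2 = (-23)·(-17) + (-20)·(-133) + (31)·(-14) + (15)·(-174) = 7
  c_3 = (23)·(-17) + (19)·(-133) + (-35)·(-14) + (-14)·(-174) = 8
  c_4 = (32)·(-17) + (27)·(-133) + (-47)·(-14) + (-20)·(-174) = 3
Base-3 expansion of each c_i:
  c_1 = 1 = 1·3^0
  c_2 = 7 = 1·3^0 + 2·3^1
  c_3 = 8 = 2·3^0 + 2·3^1
  c_4 = 3 = 0·3^0 + 1·3^1
Factor λ_0 = (1, 1, 2, 0)
Factor λ_1 = (0, 2, 2, 1)

((1, 1, 2, 0), (0, 2, 2, 1))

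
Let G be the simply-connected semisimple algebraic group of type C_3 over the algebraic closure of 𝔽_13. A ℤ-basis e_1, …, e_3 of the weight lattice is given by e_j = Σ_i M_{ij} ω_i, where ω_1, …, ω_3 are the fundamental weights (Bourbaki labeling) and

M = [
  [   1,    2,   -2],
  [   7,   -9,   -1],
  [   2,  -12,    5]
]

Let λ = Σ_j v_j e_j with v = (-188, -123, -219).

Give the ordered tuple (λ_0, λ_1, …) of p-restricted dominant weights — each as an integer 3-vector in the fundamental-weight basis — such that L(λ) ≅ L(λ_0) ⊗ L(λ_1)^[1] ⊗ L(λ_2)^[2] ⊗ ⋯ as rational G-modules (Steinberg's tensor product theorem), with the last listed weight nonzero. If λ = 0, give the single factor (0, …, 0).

Change of basis e → ω: c = M·v where v = (-188, -123, -219):
  c_1 = 1*-188 + 2*-123 + -2*-219 = 4
  c_2 = 7*-188 + -9*-123 + -1*-219 = 10
  c_3 = 2*-188 + -12*-123 + 5*-219 = 5
Base-13 expansion of each c_i:
  c_1 = 4 = 4·13^0
  c_2 = 10 = 10·13^0
  c_3 = 5 = 5·13^0
λ_0 = (4, 10, 5)

((4, 10, 5),)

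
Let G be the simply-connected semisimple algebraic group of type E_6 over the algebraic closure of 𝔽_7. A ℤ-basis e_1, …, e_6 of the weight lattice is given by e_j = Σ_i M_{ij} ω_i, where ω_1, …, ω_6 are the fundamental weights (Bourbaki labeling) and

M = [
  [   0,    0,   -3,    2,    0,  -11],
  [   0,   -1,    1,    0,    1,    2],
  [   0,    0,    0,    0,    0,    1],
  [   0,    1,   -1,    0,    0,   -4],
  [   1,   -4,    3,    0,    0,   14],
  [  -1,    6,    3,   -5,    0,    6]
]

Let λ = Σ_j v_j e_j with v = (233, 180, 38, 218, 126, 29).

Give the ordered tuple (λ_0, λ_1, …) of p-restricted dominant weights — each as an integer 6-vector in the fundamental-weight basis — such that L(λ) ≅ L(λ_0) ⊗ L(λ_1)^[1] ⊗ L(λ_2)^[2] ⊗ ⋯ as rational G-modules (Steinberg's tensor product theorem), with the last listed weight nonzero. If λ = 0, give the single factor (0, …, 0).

((3, 0, 1, 5, 5, 3), (0, 6, 4, 3, 4, 6))

ω-coordinates c = M·v, v = (233, 180, 38, 218, 126, 29):
  c_1 = 0*233 + 0*180 + -3*38 + 2*218 + 0*126 + -11*29 = 3
  c_2 = 0*233 + -1*180 + 1*38 + 0*218 + 1*126 + 2*29 = 42
  c_3 = 0*233 + 0*180 + 0*38 + 0*218 + 0*126 + 1*29 = 29
  c_4 = 0*233 + 1*180 + -1*38 + 0*218 + 0*126 + -4*29 = 26
  c_5 = 1*233 + -4*180 + 3*38 + 0*218 + 0*126 + 14*29 = 33
  c_6 = -1*233 + 6*180 + 3*38 + -5*218 + 0*126 + 6*29 = 45
Base-7 expansion of each c_i:
  c_1 = 3 = 3·7^0
  c_2 = 42 = 0·7^0 + 6·7^1
  c_3 = 29 = 1·7^0 + 4·7^1
  c_4 = 26 = 5·7^0 + 3·7^1
  c_5 = 33 = 5·7^0 + 4·7^1
  c_6 = 45 = 3·7^0 + 6·7^1
p-restricted factor λ_0 = (3, 0, 1, 5, 5, 3)
p-restricted factor λ_1 = (0, 6, 4, 3, 4, 6)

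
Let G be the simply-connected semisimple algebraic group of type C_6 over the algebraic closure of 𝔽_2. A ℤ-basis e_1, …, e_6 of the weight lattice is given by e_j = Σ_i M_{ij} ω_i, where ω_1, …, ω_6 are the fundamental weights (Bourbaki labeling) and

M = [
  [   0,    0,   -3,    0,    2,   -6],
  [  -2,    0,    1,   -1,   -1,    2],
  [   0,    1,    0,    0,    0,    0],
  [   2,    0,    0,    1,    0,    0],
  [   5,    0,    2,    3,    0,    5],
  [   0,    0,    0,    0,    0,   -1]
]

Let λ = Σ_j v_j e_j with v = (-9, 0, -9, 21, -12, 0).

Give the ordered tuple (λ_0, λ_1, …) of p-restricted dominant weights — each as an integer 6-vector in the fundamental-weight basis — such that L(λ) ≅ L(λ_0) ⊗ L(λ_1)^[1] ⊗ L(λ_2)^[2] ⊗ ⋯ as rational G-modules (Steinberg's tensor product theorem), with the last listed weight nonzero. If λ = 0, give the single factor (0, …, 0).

((1, 0, 0, 1, 0, 0), (1, 0, 0, 1, 0, 0))

ω-coordinates c = M·v, v = (-9, 0, -9, 21, -12, 0):
  c_1 = (0)·(-9) + (0)·(0) + (-3)·(-9) + (0)·(21) + (2)·(-12) + (-6)·(0) = 3
  c_2 = (-2)·(-9) + (0)·(0) + (1)·(-9) + (-1)·(21) + (-1)·(-12) + (2)·(0) = 0
  c_3 = (0)·(-9) + (1)·(0) + (0)·(-9) + (0)·(21) + (0)·(-12) + (0)·(0) = 0
  c_4 = (2)·(-9) + (0)·(0) + (0)·(-9) + (1)·(21) + (0)·(-12) + (0)·(0) = 3
  c_5 = (5)·(-9) + (0)·(0) + (2)·(-9) + (3)·(21) + (0)·(-12) + (5)·(0) = 0
  c_6 = (0)·(-9) + (0)·(0) + (0)·(-9) + (0)·(21) + (0)·(-12) + (-1)·(0) = 0
Writing each c_i in base p = 2:
  c_1 = 3 = 1·2^0 + 1·2^1
  c_2 = 0
  c_3 = 0
  c_4 = 3 = 1·2^0 + 1·2^1
  c_5 = 0
  c_6 = 0
p-restricted factor λ_0 = (1, 0, 0, 1, 0, 0)
p-restricted factor λ_1 = (1, 0, 0, 1, 0, 0)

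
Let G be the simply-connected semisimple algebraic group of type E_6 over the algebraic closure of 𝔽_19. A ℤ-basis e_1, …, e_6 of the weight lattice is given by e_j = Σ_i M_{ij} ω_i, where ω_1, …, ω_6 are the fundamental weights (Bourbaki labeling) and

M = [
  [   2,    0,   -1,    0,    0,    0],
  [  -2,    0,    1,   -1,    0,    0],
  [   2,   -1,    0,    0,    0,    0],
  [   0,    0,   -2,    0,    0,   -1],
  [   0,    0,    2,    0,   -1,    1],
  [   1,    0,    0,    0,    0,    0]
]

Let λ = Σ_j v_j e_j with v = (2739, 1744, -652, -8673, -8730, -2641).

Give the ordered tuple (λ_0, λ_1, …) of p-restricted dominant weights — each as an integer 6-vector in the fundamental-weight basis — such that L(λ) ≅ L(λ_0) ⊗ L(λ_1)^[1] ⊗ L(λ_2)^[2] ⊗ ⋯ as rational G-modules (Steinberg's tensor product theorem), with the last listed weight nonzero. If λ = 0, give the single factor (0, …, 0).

((12, 16, 10, 12, 16, 3), (18, 0, 6, 17, 4, 11), (16, 7, 10, 10, 13, 7))

In the fundamental-weight basis, λ has coordinates c = M·v (v = (2739, 1744, -652, -8673, -8730, -2641)):
  c_1 = (2)·(2739) + (0)·(1744) + (-1)·(-652) + (0)·(-8673) + (0)·(-8730) + (0)·(-2641) = 6130
  c_2 = (-2)·(2739) + (0)·(1744) + (1)·(-652) + (-1)·(-8673) + (0)·(-8730) + (0)·(-2641) = 2543
  c_3 = (2)·(2739) + (-1)·(1744) + (0)·(-652) + (0)·(-8673) + (0)·(-8730) + (0)·(-2641) = 3734
  c_4 = (0)·(2739) + (0)·(1744) + (-2)·(-652) + (0)·(-8673) + (0)·(-8730) + (-1)·(-2641) = 3945
  c_5 = (0)·(2739) + (0)·(1744) + (2)·(-652) + (0)·(-8673) + (-1)·(-8730) + (1)·(-2641) = 4785
  c_6 = (1)·(2739) + (0)·(1744) + (0)·(-652) + (0)·(-8673) + (0)·(-8730) + (0)·(-2641) = 2739
p = 19; digits c_i = Σ_j d_{ij}·19^j, 0 ≤ d_{ij} < 19:
  c_1 = 6130 = 12·19^0 + 18·19^1 + 16·19^2
  c_2 = 2543 = 16·19^0 + 0·19^1 + 7·19^2
  c_3 = 3734 = 10·19^0 + 6·19^1 + 10·19^2
  c_4 = 3945 = 12·19^0 + 17·19^1 + 10·19^2
  c_5 = 4785 = 16·19^0 + 4·19^1 + 13·19^2
  c_6 = 2739 = 3·19^0 + 11·19^1 + 7·19^2
λ_0 = (12, 16, 10, 12, 16, 3)
λ_1 = (18, 0, 6, 17, 4, 11)
λ_2 = (16, 7, 10, 10, 13, 7)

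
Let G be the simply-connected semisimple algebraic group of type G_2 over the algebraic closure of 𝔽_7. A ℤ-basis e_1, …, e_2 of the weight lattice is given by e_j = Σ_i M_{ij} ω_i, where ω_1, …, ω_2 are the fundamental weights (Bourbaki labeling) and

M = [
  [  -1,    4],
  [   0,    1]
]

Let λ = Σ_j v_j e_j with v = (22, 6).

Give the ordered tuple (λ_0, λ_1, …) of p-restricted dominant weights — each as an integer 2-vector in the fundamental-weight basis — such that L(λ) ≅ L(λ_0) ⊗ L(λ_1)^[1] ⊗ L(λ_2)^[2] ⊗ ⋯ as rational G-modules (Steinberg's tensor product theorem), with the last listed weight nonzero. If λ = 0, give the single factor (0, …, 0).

((2, 6),)

Compute c_i = Σ_j M_{ij} v_j with v = (22, 6):
  c_1 = (-1)·(22) + (4)·(6) = 2
  c_2 = (0)·(22) + (1)·(6) = 6
Base-7 expansion of each c_i:
  c_1 = 2 = 2·7^0
  c_2 = 6 = 6·7^0
p-restricted factor λ_0 = (2, 6)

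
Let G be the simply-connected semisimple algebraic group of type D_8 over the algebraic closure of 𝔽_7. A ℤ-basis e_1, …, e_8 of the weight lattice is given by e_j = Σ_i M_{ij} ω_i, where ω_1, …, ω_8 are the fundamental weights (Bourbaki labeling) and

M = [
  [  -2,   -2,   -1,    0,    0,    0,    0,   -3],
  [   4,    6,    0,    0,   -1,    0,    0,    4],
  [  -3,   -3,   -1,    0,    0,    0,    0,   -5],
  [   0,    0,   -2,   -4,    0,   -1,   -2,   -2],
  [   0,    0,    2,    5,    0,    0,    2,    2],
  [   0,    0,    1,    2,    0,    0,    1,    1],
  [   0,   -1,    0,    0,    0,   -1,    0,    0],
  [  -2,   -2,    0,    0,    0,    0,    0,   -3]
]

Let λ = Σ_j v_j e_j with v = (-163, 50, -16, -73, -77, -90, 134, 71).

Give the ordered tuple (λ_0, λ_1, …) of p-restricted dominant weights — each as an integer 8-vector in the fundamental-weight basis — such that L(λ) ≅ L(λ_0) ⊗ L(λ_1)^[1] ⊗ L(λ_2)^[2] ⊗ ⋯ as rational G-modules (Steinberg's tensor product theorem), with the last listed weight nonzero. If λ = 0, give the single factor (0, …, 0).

ω-coordinates c = M·v, v = (-163, 50, -16, -73, -77, -90, 134, 71):
  c_1 = (-2)·(-163) + (-2)·(50) + (-1)·(-16) + (0)·(-73) + (0)·(-77) + (0)·(-90) + 0·134 + (-3)·(71) = 29
  c_2 = (4)·(-163) + 6·50 + (0)·(-16) + (0)·(-73) + (-1)·(-77) + (0)·(-90) + 0·134 + 4·71 = 9
  c_3 = (-3)·(-163) + (-3)·(50) + (-1)·(-16) + (0)·(-73) + (0)·(-77) + (0)·(-90) + 0·134 + (-5)·(71) = 0
  c_4 = (0)·(-163) + 0·50 + (-2)·(-16) + (-4)·(-73) + (0)·(-77) + (-1)·(-90) + (-2)·(134) + (-2)·(71) = 4
  c_5 = (0)·(-163) + 0·50 + (2)·(-16) + (5)·(-73) + (0)·(-77) + (0)·(-90) + 2·134 + 2·71 = 13
  c_6 = (0)·(-163) + 0·50 + (1)·(-16) + (2)·(-73) + (0)·(-77) + (0)·(-90) + 1·134 + 1·71 = 43
  c_7 = (0)·(-163) + (-1)·(50) + (0)·(-16) + (0)·(-73) + (0)·(-77) + (-1)·(-90) + 0·134 + 0·71 = 40
  c_8 = (-2)·(-163) + (-2)·(50) + (0)·(-16) + (0)·(-73) + (0)·(-77) + (0)·(-90) + 0·134 + (-3)·(71) = 13
Writing each c_i in base p = 7:
  c_1 = 29 = 1·7^0 + 4·7^1
  c_2 = 9 = 2·7^0 + 1·7^1
  c_3 = 0
  c_4 = 4 = 4·7^0
  c_5 = 13 = 6·7^0 + 1·7^1
  c_6 = 43 = 1·7^0 + 6·7^1
  c_7 = 40 = 5·7^0 + 5·7^1
  c_8 = 13 = 6·7^0 + 1·7^1
p-restricted factor λ_0 = (1, 2, 0, 4, 6, 1, 5, 6)
p-restricted factor λ_1 = (4, 1, 0, 0, 1, 6, 5, 1)

((1, 2, 0, 4, 6, 1, 5, 6), (4, 1, 0, 0, 1, 6, 5, 1))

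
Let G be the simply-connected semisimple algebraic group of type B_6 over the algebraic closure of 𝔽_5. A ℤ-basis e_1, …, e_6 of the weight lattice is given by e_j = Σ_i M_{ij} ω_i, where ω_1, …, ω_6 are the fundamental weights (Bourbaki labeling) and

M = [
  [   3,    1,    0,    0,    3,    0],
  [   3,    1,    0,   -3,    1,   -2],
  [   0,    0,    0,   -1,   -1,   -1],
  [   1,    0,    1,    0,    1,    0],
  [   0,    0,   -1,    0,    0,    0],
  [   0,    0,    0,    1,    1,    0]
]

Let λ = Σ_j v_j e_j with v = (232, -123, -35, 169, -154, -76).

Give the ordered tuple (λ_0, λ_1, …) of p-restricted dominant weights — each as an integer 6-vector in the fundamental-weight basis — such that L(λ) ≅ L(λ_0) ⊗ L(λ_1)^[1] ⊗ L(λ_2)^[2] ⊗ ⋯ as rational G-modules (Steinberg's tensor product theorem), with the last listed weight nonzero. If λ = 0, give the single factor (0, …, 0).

Compute c_i = Σ_j M_{ij} v_j with v = (232, -123, -35, 169, -154, -76):
  c_1 = 3·232 + (1)·(-123) + (0)·(-35) + 0·169 + (3)·(-154) + (0)·(-76) = 111
  c_2 = 3·232 + (1)·(-123) + (0)·(-35) + (-3)·(169) + (1)·(-154) + (-2)·(-76) = 64
  c_3 = 0·232 + (0)·(-123) + (0)·(-35) + (-1)·(169) + (-1)·(-154) + (-1)·(-76) = 61
  c_4 = 1·232 + (0)·(-123) + (1)·(-35) + 0·169 + (1)·(-154) + (0)·(-76) = 43
  c_5 = 0·232 + (0)·(-123) + (-1)·(-35) + 0·169 + (0)·(-154) + (0)·(-76) = 35
  c_6 = 0·232 + (0)·(-123) + (0)·(-35) + 1·169 + (1)·(-154) + (0)·(-76) = 15
Expand coordinatewise in base 5:
  c_1 = 111 = 1·5^0 + 2·5^1 + 4·5^2
  c_2 = 64 = 4·5^0 + 2·5^1 + 2·5^2
  c_3 = 61 = 1·5^0 + 2·5^1 + 2·5^2
  c_4 = 43 = 3·5^0 + 3·5^1 + 1·5^2
  c_5 = 35 = 0·5^0 + 2·5^1 + 1·5^2
  c_6 = 15 = 0·5^0 + 3·5^1
Factor λ_0 = (1, 4, 1, 3, 0, 0)
Factor λ_1 = (2, 2, 2, 3, 2, 3)
Factor λ_2 = (4, 2, 2, 1, 1, 0)

((1, 4, 1, 3, 0, 0), (2, 2, 2, 3, 2, 3), (4, 2, 2, 1, 1, 0))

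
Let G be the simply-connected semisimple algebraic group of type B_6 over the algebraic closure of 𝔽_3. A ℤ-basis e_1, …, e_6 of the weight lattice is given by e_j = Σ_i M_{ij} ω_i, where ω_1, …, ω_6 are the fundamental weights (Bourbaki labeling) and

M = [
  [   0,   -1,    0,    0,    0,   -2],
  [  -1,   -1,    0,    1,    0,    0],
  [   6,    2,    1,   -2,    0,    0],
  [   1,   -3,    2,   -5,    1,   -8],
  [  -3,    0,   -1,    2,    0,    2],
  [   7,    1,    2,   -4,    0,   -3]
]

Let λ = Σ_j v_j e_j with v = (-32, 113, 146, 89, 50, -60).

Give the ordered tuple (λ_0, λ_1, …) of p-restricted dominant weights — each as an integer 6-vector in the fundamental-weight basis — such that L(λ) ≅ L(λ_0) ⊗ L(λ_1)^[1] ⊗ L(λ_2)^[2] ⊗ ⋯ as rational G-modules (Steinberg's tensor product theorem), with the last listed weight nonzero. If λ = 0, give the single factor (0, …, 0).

ω-coordinates c = M·v, v = (-32, 113, 146, 89, 50, -60):
  c_1 = (0)·(-32) + (-1)·(113) + (0)·(146) + (0)·(89) + (0)·(50) + (-2)·(-60) = 7
  c_2 = (-1)·(-32) + (-1)·(113) + (0)·(146) + (1)·(89) + (0)·(50) + (0)·(-60) = 8
  c_3 = (6)·(-32) + (2)·(113) + (1)·(146) + (-2)·(89) + (0)·(50) + (0)·(-60) = 2
  c_4 = (1)·(-32) + (-3)·(113) + (2)·(146) + (-5)·(89) + (1)·(50) + (-8)·(-60) = 6
  c_5 = (-3)·(-32) + (0)·(113) + (-1)·(146) + (2)·(89) + (0)·(50) + (2)·(-60) = 8
  c_6 = (7)·(-32) + (1)·(113) + (2)·(146) + (-4)·(89) + (0)·(50) + (-3)·(-60) = 5
Writing each c_i in base p = 3:
  c_1 = 7 = 1·3^0 + 2·3^1
  c_2 = 8 = 2·3^0 + 2·3^1
  c_3 = 2 = 2·3^0
  c_4 = 6 = 0·3^0 + 2·3^1
  c_5 = 8 = 2·3^0 + 2·3^1
  c_6 = 5 = 2·3^0 + 1·3^1
Factor λ_0 = (1, 2, 2, 0, 2, 2)
Factor λ_1 = (2, 2, 0, 2, 2, 1)

((1, 2, 2, 0, 2, 2), (2, 2, 0, 2, 2, 1))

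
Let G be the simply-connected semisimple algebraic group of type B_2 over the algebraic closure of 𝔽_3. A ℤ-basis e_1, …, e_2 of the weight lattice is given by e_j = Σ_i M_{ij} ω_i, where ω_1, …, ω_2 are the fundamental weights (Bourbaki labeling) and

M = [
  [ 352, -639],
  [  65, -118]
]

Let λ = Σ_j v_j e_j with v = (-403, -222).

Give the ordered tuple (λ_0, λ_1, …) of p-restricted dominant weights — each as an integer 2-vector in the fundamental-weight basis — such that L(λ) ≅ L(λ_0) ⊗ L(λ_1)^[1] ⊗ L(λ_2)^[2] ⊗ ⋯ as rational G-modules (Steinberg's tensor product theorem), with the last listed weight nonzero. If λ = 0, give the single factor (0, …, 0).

In the fundamental-weight basis, λ has coordinates c = M·v (v = (-403, -222)):
  c_1 = (352)·(-403) + (-639)·(-222) = 2
  c_2 = (65)·(-403) + (-118)·(-222) = 1
p = 3; digits c_i = Σ_j d_{ij}·3^j, 0 ≤ d_{ij} < 3:
  c_1 = 2 = 2·3^0
  c_2 = 1 = 1·3^0
p-restricted factor λ_0 = (2, 1)

((2, 1),)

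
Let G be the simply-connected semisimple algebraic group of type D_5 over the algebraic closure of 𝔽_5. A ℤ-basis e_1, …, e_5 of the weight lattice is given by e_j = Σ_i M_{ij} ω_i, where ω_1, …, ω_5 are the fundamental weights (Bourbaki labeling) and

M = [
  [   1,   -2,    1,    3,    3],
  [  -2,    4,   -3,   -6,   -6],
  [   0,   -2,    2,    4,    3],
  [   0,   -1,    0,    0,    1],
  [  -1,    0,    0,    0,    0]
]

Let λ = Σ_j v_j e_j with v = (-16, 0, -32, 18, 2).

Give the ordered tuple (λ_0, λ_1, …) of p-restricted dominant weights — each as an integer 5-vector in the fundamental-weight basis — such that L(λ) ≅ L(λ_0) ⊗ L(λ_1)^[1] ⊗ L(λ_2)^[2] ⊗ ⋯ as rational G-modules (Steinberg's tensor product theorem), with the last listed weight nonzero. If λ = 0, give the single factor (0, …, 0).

((2, 3, 4, 2, 1), (2, 1, 2, 0, 3))

Change of basis e → ω: c = M·v where v = (-16, 0, -32, 18, 2):
  c_1 = (1)·(-16) + (-2)·(0) + (1)·(-32) + 3·18 + 3·2 = 12
  c_2 = (-2)·(-16) + 4·0 + (-3)·(-32) + (-6)·(18) + (-6)·(2) = 8
  c_3 = (0)·(-16) + (-2)·(0) + (2)·(-32) + 4·18 + 3·2 = 14
  c_4 = (0)·(-16) + (-1)·(0) + (0)·(-32) + 0·18 + 1·2 = 2
  c_5 = (-1)·(-16) + 0·0 + (0)·(-32) + 0·18 + 0·2 = 16
Writing each c_i in base p = 5:
  c_1 = 12 = 2·5^0 + 2·5^1
  c_2 = 8 = 3·5^0 + 1·5^1
  c_3 = 14 = 4·5^0 + 2·5^1
  c_4 = 2 = 2·5^0
  c_5 = 16 = 1·5^0 + 3·5^1
Factor λ_0 = (2, 3, 4, 2, 1)
Factor λ_1 = (2, 1, 2, 0, 3)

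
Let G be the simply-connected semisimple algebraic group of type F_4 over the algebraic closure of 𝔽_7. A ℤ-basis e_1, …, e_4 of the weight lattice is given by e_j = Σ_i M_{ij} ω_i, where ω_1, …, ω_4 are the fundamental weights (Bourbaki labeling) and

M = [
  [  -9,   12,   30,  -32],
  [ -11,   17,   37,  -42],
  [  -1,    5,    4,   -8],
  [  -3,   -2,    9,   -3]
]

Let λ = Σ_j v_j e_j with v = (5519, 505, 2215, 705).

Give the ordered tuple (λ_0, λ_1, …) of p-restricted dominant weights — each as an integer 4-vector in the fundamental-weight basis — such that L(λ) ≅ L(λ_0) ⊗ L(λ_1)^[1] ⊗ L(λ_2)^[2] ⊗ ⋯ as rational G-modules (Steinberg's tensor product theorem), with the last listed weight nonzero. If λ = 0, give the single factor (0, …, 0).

((6, 4, 2, 1), (4, 3, 4, 1), (5, 4, 4, 5))

ω-coordinates c = M·v, v = (5519, 505, 2215, 705):
  c_1 = (-9)·(5519) + 12·505 + 30·2215 + (-32)·(705) = 279
  c_2 = (-11)·(5519) + 17·505 + 37·2215 + (-42)·(705) = 221
  c_3 = (-1)·(5519) + 5·505 + 4·2215 + (-8)·(705) = 226
  c_4 = (-3)·(5519) + (-2)·(505) + 9·2215 + (-3)·(705) = 253
Writing each c_i in base p = 7:
  c_1 = 279 = 6·7^0 + 4·7^1 + 5·7^2
  c_2 = 221 = 4·7^0 + 3·7^1 + 4·7^2
  c_3 = 226 = 2·7^0 + 4·7^1 + 4·7^2
  c_4 = 253 = 1·7^0 + 1·7^1 + 5·7^2
Factor λ_0 = (6, 4, 2, 1)
Factor λ_1 = (4, 3, 4, 1)
Factor λ_2 = (5, 4, 4, 5)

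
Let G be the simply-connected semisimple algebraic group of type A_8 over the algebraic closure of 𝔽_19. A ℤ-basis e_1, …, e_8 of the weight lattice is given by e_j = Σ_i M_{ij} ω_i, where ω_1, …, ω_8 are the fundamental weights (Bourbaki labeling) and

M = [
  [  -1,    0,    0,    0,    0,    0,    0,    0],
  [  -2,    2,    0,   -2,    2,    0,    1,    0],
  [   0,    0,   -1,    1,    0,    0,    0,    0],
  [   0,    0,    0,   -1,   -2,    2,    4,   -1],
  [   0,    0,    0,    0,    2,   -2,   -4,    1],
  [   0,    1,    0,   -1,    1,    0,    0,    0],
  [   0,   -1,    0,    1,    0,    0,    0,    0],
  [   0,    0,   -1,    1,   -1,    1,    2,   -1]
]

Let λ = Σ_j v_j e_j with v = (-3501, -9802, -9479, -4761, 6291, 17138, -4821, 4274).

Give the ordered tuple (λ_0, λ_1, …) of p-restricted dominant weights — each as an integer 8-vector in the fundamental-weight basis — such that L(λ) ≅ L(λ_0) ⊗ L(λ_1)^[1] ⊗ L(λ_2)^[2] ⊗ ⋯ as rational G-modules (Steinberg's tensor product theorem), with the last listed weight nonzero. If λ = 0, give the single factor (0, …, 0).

Change of basis e → ω: c = M·v where v = (-3501, -9802, -9479, -4761, 6291, 17138, -4821, 4274):
  c_1 = (-1)·(-3501) + (0)·(-9802) + (0)·(-9479) + (0)·(-4761) + (0)·(6291) + (0)·(17138) + (0)·(-4821) + (0)·(4274) = 3501
  c_2 = (-2)·(-3501) + (2)·(-9802) + (0)·(-9479) + (-2)·(-4761) + (2)·(6291) + (0)·(17138) + (1)·(-4821) + (0)·(4274) = 4681
  c_3 = (0)·(-3501) + (0)·(-9802) + (-1)·(-9479) + (1)·(-4761) + (0)·(6291) + (0)·(17138) + (0)·(-4821) + (0)·(4274) = 4718
  c_4 = (0)·(-3501) + (0)·(-9802) + (0)·(-9479) + (-1)·(-4761) + (-2)·(6291) + (2)·(17138) + (4)·(-4821) + (-1)·(4274) = 2897
  c_5 = (0)·(-3501) + (0)·(-9802) + (0)·(-9479) + (0)·(-4761) + (2)·(6291) + (-2)·(17138) + (-4)·(-4821) + (1)·(4274) = 1864
  c_6 = (0)·(-3501) + (1)·(-9802) + (0)·(-9479) + (-1)·(-4761) + (1)·(6291) + (0)·(17138) + (0)·(-4821) + (0)·(4274) = 1250
  c_7 = (0)·(-3501) + (-1)·(-9802) + (0)·(-9479) + (1)·(-4761) + (0)·(6291) + (0)·(17138) + (0)·(-4821) + (0)·(4274) = 5041
  c_8 = (0)·(-3501) + (0)·(-9802) + (-1)·(-9479) + (1)·(-4761) + (-1)·(6291) + (1)·(17138) + (2)·(-4821) + (-1)·(4274) = 1649
Expand coordinatewise in base 19:
  c_1 = 3501 = 5·19^0 + 13·19^1 + 9·19^2
  c_2 = 4681 = 7·19^0 + 18·19^1 + 12·19^2
  c_3 = 4718 = 6·19^0 + 1·19^1 + 13·19^2
  c_4 = 2897 = 9·19^0 + 0·19^1 + 8·19^2
  c_5 = 1864 = 2·19^0 + 3·19^1 + 5·19^2
  c_6 = 1250 = 15·19^0 + 8·19^1 + 3·19^2
  c_7 = 5041 = 6·19^0 + 18·19^1 + 13·19^2
  c_8 = 1649 = 15·19^0 + 10·19^1 + 4·19^2
λ_0 = (5, 7, 6, 9, 2, 15, 6, 15)
λ_1 = (13, 18, 1, 0, 3, 8, 18, 10)
λ_2 = (9, 12, 13, 8, 5, 3, 13, 4)

((5, 7, 6, 9, 2, 15, 6, 15), (13, 18, 1, 0, 3, 8, 18, 10), (9, 12, 13, 8, 5, 3, 13, 4))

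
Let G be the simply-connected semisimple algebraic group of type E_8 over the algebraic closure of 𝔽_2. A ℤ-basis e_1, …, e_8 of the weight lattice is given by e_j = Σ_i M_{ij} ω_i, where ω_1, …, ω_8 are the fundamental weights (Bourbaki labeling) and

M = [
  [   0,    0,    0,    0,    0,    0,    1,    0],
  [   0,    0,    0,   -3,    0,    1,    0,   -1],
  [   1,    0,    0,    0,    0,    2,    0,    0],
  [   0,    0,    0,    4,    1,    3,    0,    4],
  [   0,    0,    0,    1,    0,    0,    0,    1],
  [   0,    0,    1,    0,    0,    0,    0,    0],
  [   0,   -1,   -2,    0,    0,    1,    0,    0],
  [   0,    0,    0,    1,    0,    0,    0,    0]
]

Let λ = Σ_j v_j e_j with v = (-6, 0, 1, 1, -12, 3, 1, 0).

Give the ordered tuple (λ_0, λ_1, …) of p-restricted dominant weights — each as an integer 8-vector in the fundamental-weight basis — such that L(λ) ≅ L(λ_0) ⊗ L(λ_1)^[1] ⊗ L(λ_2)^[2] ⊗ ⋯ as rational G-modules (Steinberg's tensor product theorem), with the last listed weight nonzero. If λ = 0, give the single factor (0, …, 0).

Converting to the ω-basis (c_i = row i of M dotted with v = (-6, 0, 1, 1, -12, 3, 1, 0)):
  c_1 = (0)·(-6) + (0)·(0) + (0)·(1) + (0)·(1) + (0)·(-12) + (0)·(3) + (1)·(1) + (0)·(0) = 1
  c_2 = (0)·(-6) + (0)·(0) + (0)·(1) + (-3)·(1) + (0)·(-12) + (1)·(3) + (0)·(1) + (-1)·(0) = 0
  c_3 = (1)·(-6) + (0)·(0) + (0)·(1) + (0)·(1) + (0)·(-12) + (2)·(3) + (0)·(1) + (0)·(0) = 0
  c_4 = (0)·(-6) + (0)·(0) + (0)·(1) + (4)·(1) + (1)·(-12) + (3)·(3) + (0)·(1) + (4)·(0) = 1
  c_5 = (0)·(-6) + (0)·(0) + (0)·(1) + (1)·(1) + (0)·(-12) + (0)·(3) + (0)·(1) + (1)·(0) = 1
  c_6 = (0)·(-6) + (0)·(0) + (1)·(1) + (0)·(1) + (0)·(-12) + (0)·(3) + (0)·(1) + (0)·(0) = 1
  c_7 = (0)·(-6) + (-1)·(0) + (-2)·(1) + (0)·(1) + (0)·(-12) + (1)·(3) + (0)·(1) + (0)·(0) = 1
  c_8 = (0)·(-6) + (0)·(0) + (0)·(1) + (1)·(1) + (0)·(-12) + (0)·(3) + (0)·(1) + (0)·(0) = 1
Base-2 expansion of each c_i:
  c_1 = 1 = 1·2^0
  c_2 = 0
  c_3 = 0
  c_4 = 1 = 1·2^0
  c_5 = 1 = 1·2^0
  c_6 = 1 = 1·2^0
  c_7 = 1 = 1·2^0
  c_8 = 1 = 1·2^0
p-restricted factor λ_0 = (1, 0, 0, 1, 1, 1, 1, 1)

((1, 0, 0, 1, 1, 1, 1, 1),)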